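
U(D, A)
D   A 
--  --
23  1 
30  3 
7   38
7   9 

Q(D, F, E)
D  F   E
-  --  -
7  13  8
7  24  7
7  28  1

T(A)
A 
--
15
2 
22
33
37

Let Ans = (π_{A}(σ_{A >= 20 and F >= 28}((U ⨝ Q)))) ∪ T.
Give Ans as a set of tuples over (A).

U ⋈ Q (natural join on D): {(7, 38, 13, 8), (7, 38, 24, 7), (7, 38, 28, 1), (7, 9, 13, 8), (7, 9, 24, 7), (7, 9, 28, 1)}
Apply σ_{A >= 20 and F >= 28}; surviving tuples: {(7, 38, 28, 1)}
Keep only column(s) A: {38}
Taking the union: {15, 2, 22, 33, 37, 38}

{15, 2, 22, 33, 37, 38}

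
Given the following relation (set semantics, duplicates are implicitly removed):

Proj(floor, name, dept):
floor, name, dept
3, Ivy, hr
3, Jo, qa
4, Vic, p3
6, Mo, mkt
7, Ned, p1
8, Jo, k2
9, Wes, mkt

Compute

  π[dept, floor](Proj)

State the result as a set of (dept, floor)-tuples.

{(hr, 3), (k2, 8), (mkt, 6), (mkt, 9), (p1, 7), (p3, 4), (qa, 3)}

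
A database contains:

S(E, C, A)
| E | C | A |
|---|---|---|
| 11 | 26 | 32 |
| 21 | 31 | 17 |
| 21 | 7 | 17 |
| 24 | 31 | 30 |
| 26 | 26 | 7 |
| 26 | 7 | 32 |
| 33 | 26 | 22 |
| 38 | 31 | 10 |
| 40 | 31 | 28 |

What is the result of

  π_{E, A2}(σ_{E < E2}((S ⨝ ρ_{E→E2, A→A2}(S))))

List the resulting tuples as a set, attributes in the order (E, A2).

{(11, 22), (11, 7), (21, 10), (21, 28), (21, 30), (21, 32), (24, 10), (24, 28), (26, 22), (38, 28)}

ρ[E→E2, A→A2]: schema becomes (E2, C, A2); tuples unchanged.
S ⋈ ρ_{E→E2, A→A2}(S) (natural join on C): {(11, 26, 32, 11, 32), (11, 26, 32, 26, 7), (11, 26, 32, 33, 22), (21, 31, 17, 21, 17), (21, 31, 17, 24, 30), (21, 31, 17, 38, 10), (21, 31, 17, 40, 28), (21, 7, 17, 21, 17), (21, 7, 17, 26, 32), (24, 31, 30, 21, 17), (24, 31, 30, 24, 30), (24, 31, 30, 38, 10), (24, 31, 30, 40, 28), (26, 26, 7, 11, 32), (26, 26, 7, 26, 7), (26, 26, 7, 33, 22), (26, 7, 32, 21, 17), (26, 7, 32, 26, 32), (33, 26, 22, 11, 32), (33, 26, 22, 26, 7), (33, 26, 22, 33, 22), (38, 31, 10, 21, 17), (38, 31, 10, 24, 30), (38, 31, 10, 38, 10), (38, 31, 10, 40, 28), (40, 31, 28, 21, 17), (40, 31, 28, 24, 30), (40, 31, 28, 38, 10), (40, 31, 28, 40, 28)}
Apply σ_{E < E2}; surviving tuples: {(11, 26, 32, 26, 7), (11, 26, 32, 33, 22), (21, 31, 17, 24, 30), (21, 31, 17, 38, 10), (21, 31, 17, 40, 28), (21, 7, 17, 26, 32), (24, 31, 30, 38, 10), (24, 31, 30, 40, 28), (26, 26, 7, 33, 22), (38, 31, 10, 40, 28)}
Projecting to E, A2: {(11, 22), (11, 7), (21, 10), (21, 28), (21, 30), (21, 32), (24, 10), (24, 28), (26, 22), (38, 28)}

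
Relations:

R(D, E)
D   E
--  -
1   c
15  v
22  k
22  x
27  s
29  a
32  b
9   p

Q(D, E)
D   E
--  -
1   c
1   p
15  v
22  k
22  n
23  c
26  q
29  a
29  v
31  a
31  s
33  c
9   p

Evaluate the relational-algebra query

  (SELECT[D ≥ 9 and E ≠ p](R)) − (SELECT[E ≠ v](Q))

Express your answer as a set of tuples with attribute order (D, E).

{(15, v), (22, x), (27, s), (32, b)}

Filtering on D ≥ 9 and E ≠ p leaves {(15, v), (22, k), (22, x), (27, s), (29, a), (32, b)}.
Filtering on E ≠ v leaves {(1, c), (1, p), (22, k), (22, n), (23, c), (26, q), (29, a), (31, a), (31, s), (33, c), (9, p)}.
Difference: {(15, v), (22, k), (22, x), (27, s), (29, a), (32, b)} with {(1, c), (1, p), (22, k), (22, n), (23, c), (26, q), (29, a), (31, a), (31, s), (33, c), (9, p)} → {(15, v), (22, x), (27, s), (32, b)}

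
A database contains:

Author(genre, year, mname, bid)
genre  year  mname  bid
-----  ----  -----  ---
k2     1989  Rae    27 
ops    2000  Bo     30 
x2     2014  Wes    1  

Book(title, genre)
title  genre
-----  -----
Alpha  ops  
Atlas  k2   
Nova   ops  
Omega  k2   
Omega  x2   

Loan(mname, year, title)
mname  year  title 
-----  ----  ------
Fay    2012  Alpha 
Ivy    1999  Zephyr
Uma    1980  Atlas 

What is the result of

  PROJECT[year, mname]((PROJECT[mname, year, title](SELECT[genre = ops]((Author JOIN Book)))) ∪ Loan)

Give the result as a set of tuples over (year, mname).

Author ⋈ Book (natural join on genre): {(k2, 1989, Rae, 27, Atlas), (k2, 1989, Rae, 27, Omega), (ops, 2000, Bo, 30, Alpha), (ops, 2000, Bo, 30, Nova), (x2, 2014, Wes, 1, Omega)}
Filtering on genre = ops leaves {(ops, 2000, Bo, 30, Alpha), (ops, 2000, Bo, 30, Nova)}.
π[mname, year, title]: project onto (mname, year, title) → {(Bo, 2000, Alpha), (Bo, 2000, Nova)}
Union: {(Bo, 2000, Alpha), (Bo, 2000, Nova)} with {(Fay, 2012, Alpha), (Ivy, 1999, Zephyr), (Uma, 1980, Atlas)} → {(Bo, 2000, Alpha), (Bo, 2000, Nova), (Fay, 2012, Alpha), (Ivy, 1999, Zephyr), (Uma, 1980, Atlas)}
π[year, mname]: project onto (year, mname) (1 duplicate(s) eliminated) → {(1980, Uma), (1999, Ivy), (2000, Bo), (2012, Fay)}

{(1980, Uma), (1999, Ivy), (2000, Bo), (2012, Fay)}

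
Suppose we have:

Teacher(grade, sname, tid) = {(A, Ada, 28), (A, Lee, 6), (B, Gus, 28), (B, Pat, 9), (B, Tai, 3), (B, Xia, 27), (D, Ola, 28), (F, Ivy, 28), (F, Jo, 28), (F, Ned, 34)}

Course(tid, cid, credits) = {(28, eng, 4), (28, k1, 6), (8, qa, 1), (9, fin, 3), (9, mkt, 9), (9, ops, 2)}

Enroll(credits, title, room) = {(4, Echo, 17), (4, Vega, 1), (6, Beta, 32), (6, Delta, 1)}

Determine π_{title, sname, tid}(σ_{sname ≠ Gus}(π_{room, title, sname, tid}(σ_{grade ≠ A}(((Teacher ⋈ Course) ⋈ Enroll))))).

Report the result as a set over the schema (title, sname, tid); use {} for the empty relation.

{(Beta, Ivy, 28), (Beta, Jo, 28), (Beta, Ola, 28), (Delta, Ivy, 28), (Delta, Jo, 28), (Delta, Ola, 28), (Echo, Ivy, 28), (Echo, Jo, 28), (Echo, Ola, 28), (Vega, Ivy, 28), (Vega, Jo, 28), (Vega, Ola, 28)}

Teacher ⋈ Course (natural join on tid): {(A, Ada, 28, eng, 4), (A, Ada, 28, k1, 6), (B, Gus, 28, eng, 4), (B, Gus, 28, k1, 6), (B, Pat, 9, fin, 3), (B, Pat, 9, mkt, 9), (B, Pat, 9, ops, 2), (D, Ola, 28, eng, 4), (D, Ola, 28, k1, 6), (F, Ivy, 28, eng, 4), (F, Ivy, 28, k1, 6), (F, Jo, 28, eng, 4), (F, Jo, 28, k1, 6)}
(Teacher ⋈ Course) ⋈ Enroll (natural join on credits): {(A, Ada, 28, eng, 4, Echo, 17), (A, Ada, 28, eng, 4, Vega, 1), (A, Ada, 28, k1, 6, Beta, 32), (A, Ada, 28, k1, 6, Delta, 1), (B, Gus, 28, eng, 4, Echo, 17), (B, Gus, 28, eng, 4, Vega, 1), (B, Gus, 28, k1, 6, Beta, 32), (B, Gus, 28, k1, 6, Delta, 1), (D, Ola, 28, eng, 4, Echo, 17), (D, Ola, 28, eng, 4, Vega, 1), (D, Ola, 28, k1, 6, Beta, 32), (D, Ola, 28, k1, 6, Delta, 1), (F, Ivy, 28, eng, 4, Echo, 17), (F, Ivy, 28, eng, 4, Vega, 1), (F, Ivy, 28, k1, 6, Beta, 32), (F, Ivy, 28, k1, 6, Delta, 1), (F, Jo, 28, eng, 4, Echo, 17), (F, Jo, 28, eng, 4, Vega, 1), (F, Jo, 28, k1, 6, Beta, 32), (F, Jo, 28, k1, 6, Delta, 1)}
σ[grade ≠ A]: keep tuples satisfying grade ≠ A → {(B, Gus, 28, eng, 4, Echo, 17), (B, Gus, 28, eng, 4, Vega, 1), (B, Gus, 28, k1, 6, Beta, 32), (B, Gus, 28, k1, 6, Delta, 1), (D, Ola, 28, eng, 4, Echo, 17), (D, Ola, 28, eng, 4, Vega, 1), (D, Ola, 28, k1, 6, Beta, 32), (D, Ola, 28, k1, 6, Delta, 1), (F, Ivy, 28, eng, 4, Echo, 17), (F, Ivy, 28, eng, 4, Vega, 1), (F, Ivy, 28, k1, 6, Beta, 32), (F, Ivy, 28, k1, 6, Delta, 1), (F, Jo, 28, eng, 4, Echo, 17), (F, Jo, 28, eng, 4, Vega, 1), (F, Jo, 28, k1, 6, Beta, 32), (F, Jo, 28, k1, 6, Delta, 1)}
Keep only column(s) room, title, sname, tid: {(1, Delta, Gus, 28), (1, Delta, Ivy, 28), (1, Delta, Jo, 28), (1, Delta, Ola, 28), (1, Vega, Gus, 28), (1, Vega, Ivy, 28), (1, Vega, Jo, 28), (1, Vega, Ola, 28), (17, Echo, Gus, 28), (17, Echo, Ivy, 28), (17, Echo, Jo, 28), (17, Echo, Ola, 28), (32, Beta, Gus, 28), (32, Beta, Ivy, 28), (32, Beta, Jo, 28), (32, Beta, Ola, 28)}
σ[sname ≠ Gus]: keep tuples satisfying sname ≠ Gus → {(1, Delta, Ivy, 28), (1, Delta, Jo, 28), (1, Delta, Ola, 28), (1, Vega, Ivy, 28), (1, Vega, Jo, 28), (1, Vega, Ola, 28), (17, Echo, Ivy, 28), (17, Echo, Jo, 28), (17, Echo, Ola, 28), (32, Beta, Ivy, 28), (32, Beta, Jo, 28), (32, Beta, Ola, 28)}
Keep only column(s) title, sname, tid: {(Beta, Ivy, 28), (Beta, Jo, 28), (Beta, Ola, 28), (Delta, Ivy, 28), (Delta, Jo, 28), (Delta, Ola, 28), (Echo, Ivy, 28), (Echo, Jo, 28), (Echo, Ola, 28), (Vega, Ivy, 28), (Vega, Jo, 28), (Vega, Ola, 28)}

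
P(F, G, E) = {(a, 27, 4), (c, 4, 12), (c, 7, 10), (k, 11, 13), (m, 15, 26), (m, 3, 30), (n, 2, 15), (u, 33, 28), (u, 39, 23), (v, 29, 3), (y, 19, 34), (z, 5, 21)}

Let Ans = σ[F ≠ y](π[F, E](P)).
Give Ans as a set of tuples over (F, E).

{(a, 4), (c, 10), (c, 12), (k, 13), (m, 26), (m, 30), (n, 15), (u, 23), (u, 28), (v, 3), (z, 21)}

π[F, E]: project onto (F, E) → {(a, 4), (c, 10), (c, 12), (k, 13), (m, 26), (m, 30), (n, 15), (u, 23), (u, 28), (v, 3), (y, 34), (z, 21)}
σ[F ≠ y]: keep tuples satisfying F ≠ y → {(a, 4), (c, 10), (c, 12), (k, 13), (m, 26), (m, 30), (n, 15), (u, 23), (u, 28), (v, 3), (z, 21)}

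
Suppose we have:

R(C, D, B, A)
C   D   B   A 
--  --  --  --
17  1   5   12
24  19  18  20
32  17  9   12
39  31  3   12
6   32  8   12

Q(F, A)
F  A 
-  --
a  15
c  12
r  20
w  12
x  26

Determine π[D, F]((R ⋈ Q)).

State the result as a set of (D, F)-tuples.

{(1, c), (1, w), (17, c), (17, w), (19, r), (31, c), (31, w), (32, c), (32, w)}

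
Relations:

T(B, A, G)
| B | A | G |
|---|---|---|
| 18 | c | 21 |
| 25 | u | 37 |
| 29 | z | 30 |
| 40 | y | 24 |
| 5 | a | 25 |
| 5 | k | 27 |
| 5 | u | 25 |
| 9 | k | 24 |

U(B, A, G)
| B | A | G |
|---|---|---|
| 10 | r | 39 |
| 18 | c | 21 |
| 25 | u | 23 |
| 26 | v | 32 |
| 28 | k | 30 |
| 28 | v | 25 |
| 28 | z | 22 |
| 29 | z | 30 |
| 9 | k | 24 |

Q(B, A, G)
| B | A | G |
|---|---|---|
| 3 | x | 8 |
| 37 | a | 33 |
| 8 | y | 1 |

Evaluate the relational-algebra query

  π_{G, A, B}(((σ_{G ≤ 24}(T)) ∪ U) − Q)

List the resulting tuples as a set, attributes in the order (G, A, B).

Selection G ≤ 24: {(18, c, 21), (40, y, 24), (9, k, 24)}
Set union of the two operands is {(10, r, 39), (18, c, 21), (25, u, 23), (26, v, 32), (28, k, 30), (28, v, 25), (28, z, 22), (29, z, 30), (40, y, 24), (9, k, 24)}.
Set difference of the two operands is {(10, r, 39), (18, c, 21), (25, u, 23), (26, v, 32), (28, k, 30), (28, v, 25), (28, z, 22), (29, z, 30), (40, y, 24), (9, k, 24)}.
Projecting to G, A, B: {(21, c, 18), (22, z, 28), (23, u, 25), (24, k, 9), (24, y, 40), (25, v, 28), (30, k, 28), (30, z, 29), (32, v, 26), (39, r, 10)}

{(21, c, 18), (22, z, 28), (23, u, 25), (24, k, 9), (24, y, 40), (25, v, 28), (30, k, 28), (30, z, 29), (32, v, 26), (39, r, 10)}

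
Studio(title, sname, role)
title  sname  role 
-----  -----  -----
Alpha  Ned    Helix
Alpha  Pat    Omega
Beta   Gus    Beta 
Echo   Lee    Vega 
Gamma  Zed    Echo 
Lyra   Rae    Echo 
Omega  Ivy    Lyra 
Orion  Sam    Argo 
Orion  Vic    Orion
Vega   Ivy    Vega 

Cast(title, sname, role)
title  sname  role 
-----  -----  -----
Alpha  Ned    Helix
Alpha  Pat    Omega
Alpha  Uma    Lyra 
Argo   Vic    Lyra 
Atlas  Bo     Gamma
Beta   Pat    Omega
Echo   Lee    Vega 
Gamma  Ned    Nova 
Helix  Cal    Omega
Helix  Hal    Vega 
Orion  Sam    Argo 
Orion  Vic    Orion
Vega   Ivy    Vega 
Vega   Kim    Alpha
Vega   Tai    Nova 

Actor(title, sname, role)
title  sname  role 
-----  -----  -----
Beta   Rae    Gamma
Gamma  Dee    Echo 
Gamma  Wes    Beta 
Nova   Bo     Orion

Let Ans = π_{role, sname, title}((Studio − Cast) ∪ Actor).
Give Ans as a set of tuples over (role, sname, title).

{(Beta, Gus, Beta), (Beta, Wes, Gamma), (Echo, Dee, Gamma), (Echo, Rae, Lyra), (Echo, Zed, Gamma), (Gamma, Rae, Beta), (Lyra, Ivy, Omega), (Orion, Bo, Nova)}

Difference: {(Alpha, Ned, Helix), (Alpha, Pat, Omega), (Beta, Gus, Beta), (Echo, Lee, Vega), (Gamma, Zed, Echo), (Lyra, Rae, Echo), (Omega, Ivy, Lyra), (Orion, Sam, Argo), (Orion, Vic, Orion), (Vega, Ivy, Vega)} with {(Alpha, Ned, Helix), (Alpha, Pat, Omega), (Alpha, Uma, Lyra), (Argo, Vic, Lyra), (Atlas, Bo, Gamma), (Beta, Pat, Omega), (Echo, Lee, Vega), (Gamma, Ned, Nova), (Helix, Cal, Omega), (Helix, Hal, Vega), (Orion, Sam, Argo), (Orion, Vic, Orion), (Vega, Ivy, Vega), (Vega, Kim, Alpha), (Vega, Tai, Nova)} → {(Beta, Gus, Beta), (Gamma, Zed, Echo), (Lyra, Rae, Echo), (Omega, Ivy, Lyra)}
Union: {(Beta, Gus, Beta), (Gamma, Zed, Echo), (Lyra, Rae, Echo), (Omega, Ivy, Lyra)} with {(Beta, Rae, Gamma), (Gamma, Dee, Echo), (Gamma, Wes, Beta), (Nova, Bo, Orion)} → {(Beta, Gus, Beta), (Beta, Rae, Gamma), (Gamma, Dee, Echo), (Gamma, Wes, Beta), (Gamma, Zed, Echo), (Lyra, Rae, Echo), (Nova, Bo, Orion), (Omega, Ivy, Lyra)}
π_{role, sname, title} gives {(Beta, Gus, Beta), (Beta, Wes, Gamma), (Echo, Dee, Gamma), (Echo, Rae, Lyra), (Echo, Zed, Gamma), (Gamma, Rae, Beta), (Lyra, Ivy, Omega), (Orion, Bo, Nova)}.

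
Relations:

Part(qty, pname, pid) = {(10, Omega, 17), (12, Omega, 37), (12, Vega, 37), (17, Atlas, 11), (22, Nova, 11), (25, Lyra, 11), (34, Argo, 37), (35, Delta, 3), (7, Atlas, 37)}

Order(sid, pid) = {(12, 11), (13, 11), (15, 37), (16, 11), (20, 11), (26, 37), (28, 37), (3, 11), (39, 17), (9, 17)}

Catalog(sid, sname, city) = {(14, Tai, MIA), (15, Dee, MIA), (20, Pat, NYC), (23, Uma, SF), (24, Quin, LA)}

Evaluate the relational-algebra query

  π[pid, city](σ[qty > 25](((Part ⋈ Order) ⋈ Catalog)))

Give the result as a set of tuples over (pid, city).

Natural join on pid: {(10, Omega, 17, 39), (10, Omega, 17, 9), (12, Omega, 37, 15), (12, Omega, 37, 26), (12, Omega, 37, 28), (12, Vega, 37, 15), (12, Vega, 37, 26), (12, Vega, 37, 28), (17, Atlas, 11, 12), (17, Atlas, 11, 13), (17, Atlas, 11, 16), (17, Atlas, 11, 20), (17, Atlas, 11, 3), (22, Nova, 11, 12), (22, Nova, 11, 13), (22, Nova, 11, 16), (22, Nova, 11, 20), (22, Nova, 11, 3), (25, Lyra, 11, 12), (25, Lyra, 11, 13), (25, Lyra, 11, 16), (25, Lyra, 11, 20), (25, Lyra, 11, 3), (34, Argo, 37, 15), (34, Argo, 37, 26), (34, Argo, 37, 28), (7, Atlas, 37, 15), (7, Atlas, 37, 26), (7, Atlas, 37, 28)}
Natural join on sid: {(12, Omega, 37, 15, Dee, MIA), (12, Vega, 37, 15, Dee, MIA), (17, Atlas, 11, 20, Pat, NYC), (22, Nova, 11, 20, Pat, NYC), (25, Lyra, 11, 20, Pat, NYC), (34, Argo, 37, 15, Dee, MIA), (7, Atlas, 37, 15, Dee, MIA)}
Apply σ_{qty > 25}; surviving tuples: {(34, Argo, 37, 15, Dee, MIA)}
Projecting to pid, city: {(37, MIA)}

{(37, MIA)}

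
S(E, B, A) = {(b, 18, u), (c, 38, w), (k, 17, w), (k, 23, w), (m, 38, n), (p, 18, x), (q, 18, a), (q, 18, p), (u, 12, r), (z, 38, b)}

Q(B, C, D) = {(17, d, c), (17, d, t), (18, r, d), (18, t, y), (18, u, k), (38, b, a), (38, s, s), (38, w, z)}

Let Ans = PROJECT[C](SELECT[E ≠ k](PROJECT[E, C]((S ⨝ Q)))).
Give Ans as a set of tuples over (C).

Joining S and Q on B yields {(b, 18, u, r, d), (b, 18, u, t, y), (b, 18, u, u, k), (c, 38, w, b, a), (c, 38, w, s, s), (c, 38, w, w, z), (k, 17, w, d, c), (k, 17, w, d, t), (m, 38, n, b, a), (m, 38, n, s, s), (m, 38, n, w, z), (p, 18, x, r, d), (p, 18, x, t, y), (p, 18, x, u, k), (q, 18, a, r, d), (q, 18, a, t, y), (q, 18, a, u, k), (q, 18, p, r, d), (q, 18, p, t, y), (q, 18, p, u, k), (z, 38, b, b, a), (z, 38, b, s, s), (z, 38, b, w, z)}.
Keep only column(s) E, C (4 duplicate(s) eliminated): {(b, r), (b, t), (b, u), (c, b), (c, s), (c, w), (k, d), (m, b), (m, s), (m, w), (p, r), (p, t), (p, u), (q, r), (q, t), (q, u), (z, b), (z, s), (z, w)}
Apply σ_{E ≠ k}; surviving tuples: {(b, r), (b, t), (b, u), (c, b), (c, s), (c, w), (m, b), (m, s), (m, w), (p, r), (p, t), (p, u), (q, r), (q, t), (q, u), (z, b), (z, s), (z, w)}
Keep only column(s) C (12 duplicate(s) eliminated): {b, r, s, t, u, w}

{b, r, s, t, u, w}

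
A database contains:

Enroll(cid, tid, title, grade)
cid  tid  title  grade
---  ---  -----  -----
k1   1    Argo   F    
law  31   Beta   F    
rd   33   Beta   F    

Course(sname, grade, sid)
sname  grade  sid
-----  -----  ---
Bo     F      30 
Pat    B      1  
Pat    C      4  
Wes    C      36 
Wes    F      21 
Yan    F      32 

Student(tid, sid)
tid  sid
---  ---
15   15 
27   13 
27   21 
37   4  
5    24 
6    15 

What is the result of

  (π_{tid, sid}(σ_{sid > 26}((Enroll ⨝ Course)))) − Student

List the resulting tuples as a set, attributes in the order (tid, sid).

Enroll ⋈ Course (natural join on grade): {(k1, 1, Argo, F, Bo, 30), (k1, 1, Argo, F, Wes, 21), (k1, 1, Argo, F, Yan, 32), (law, 31, Beta, F, Bo, 30), (law, 31, Beta, F, Wes, 21), (law, 31, Beta, F, Yan, 32), (rd, 33, Beta, F, Bo, 30), (rd, 33, Beta, F, Wes, 21), (rd, 33, Beta, F, Yan, 32)}
Filtering on sid > 26 leaves {(k1, 1, Argo, F, Bo, 30), (k1, 1, Argo, F, Yan, 32), (law, 31, Beta, F, Bo, 30), (law, 31, Beta, F, Yan, 32), (rd, 33, Beta, F, Bo, 30), (rd, 33, Beta, F, Yan, 32)}.
π[tid, sid]: project onto (tid, sid) → {(1, 30), (1, 32), (31, 30), (31, 32), (33, 30), (33, 32)}
Taking the difference: {(1, 30), (1, 32), (31, 30), (31, 32), (33, 30), (33, 32)}

{(1, 30), (1, 32), (31, 30), (31, 32), (33, 30), (33, 32)}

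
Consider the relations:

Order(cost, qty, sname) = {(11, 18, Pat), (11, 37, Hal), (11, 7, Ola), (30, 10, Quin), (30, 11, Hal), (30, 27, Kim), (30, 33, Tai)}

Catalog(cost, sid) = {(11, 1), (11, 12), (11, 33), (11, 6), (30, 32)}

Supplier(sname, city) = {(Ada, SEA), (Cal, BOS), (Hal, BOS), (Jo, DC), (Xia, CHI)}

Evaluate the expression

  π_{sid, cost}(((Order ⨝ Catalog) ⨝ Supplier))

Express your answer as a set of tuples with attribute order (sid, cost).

Natural join on cost: {(11, 18, Pat, 1), (11, 18, Pat, 12), (11, 18, Pat, 33), (11, 18, Pat, 6), (11, 37, Hal, 1), (11, 37, Hal, 12), (11, 37, Hal, 33), (11, 37, Hal, 6), (11, 7, Ola, 1), (11, 7, Ola, 12), (11, 7, Ola, 33), (11, 7, Ola, 6), (30, 10, Quin, 32), (30, 11, Hal, 32), (30, 27, Kim, 32), (30, 33, Tai, 32)}
Natural join on sname: {(11, 37, Hal, 1, BOS), (11, 37, Hal, 12, BOS), (11, 37, Hal, 33, BOS), (11, 37, Hal, 6, BOS), (30, 11, Hal, 32, BOS)}
π[sid, cost]: project onto (sid, cost) → {(1, 11), (12, 11), (32, 30), (33, 11), (6, 11)}

{(1, 11), (12, 11), (32, 30), (33, 11), (6, 11)}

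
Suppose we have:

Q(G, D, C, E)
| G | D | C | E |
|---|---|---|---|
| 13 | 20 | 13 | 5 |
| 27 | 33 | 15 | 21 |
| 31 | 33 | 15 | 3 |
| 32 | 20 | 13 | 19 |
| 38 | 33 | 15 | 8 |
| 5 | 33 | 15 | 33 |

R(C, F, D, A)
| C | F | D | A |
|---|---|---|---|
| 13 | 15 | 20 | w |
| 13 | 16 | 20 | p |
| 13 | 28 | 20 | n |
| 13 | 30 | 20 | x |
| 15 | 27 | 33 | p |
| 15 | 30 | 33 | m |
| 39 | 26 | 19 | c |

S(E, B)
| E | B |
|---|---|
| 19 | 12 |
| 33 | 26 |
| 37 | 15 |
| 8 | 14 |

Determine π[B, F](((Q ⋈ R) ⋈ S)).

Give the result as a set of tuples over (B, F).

Natural join on D, C: {(13, 20, 13, 5, 15, w), (13, 20, 13, 5, 16, p), (13, 20, 13, 5, 28, n), (13, 20, 13, 5, 30, x), (27, 33, 15, 21, 27, p), (27, 33, 15, 21, 30, m), (31, 33, 15, 3, 27, p), (31, 33, 15, 3, 30, m), (32, 20, 13, 19, 15, w), (32, 20, 13, 19, 16, p), (32, 20, 13, 19, 28, n), (32, 20, 13, 19, 30, x), (38, 33, 15, 8, 27, p), (38, 33, 15, 8, 30, m), (5, 33, 15, 33, 27, p), (5, 33, 15, 33, 30, m)}
Natural join on E: {(32, 20, 13, 19, 15, w, 12), (32, 20, 13, 19, 16, p, 12), (32, 20, 13, 19, 28, n, 12), (32, 20, 13, 19, 30, x, 12), (38, 33, 15, 8, 27, p, 14), (38, 33, 15, 8, 30, m, 14), (5, 33, 15, 33, 27, p, 26), (5, 33, 15, 33, 30, m, 26)}
Keep only column(s) B, F: {(12, 15), (12, 16), (12, 28), (12, 30), (14, 27), (14, 30), (26, 27), (26, 30)}

{(12, 15), (12, 16), (12, 28), (12, 30), (14, 27), (14, 30), (26, 27), (26, 30)}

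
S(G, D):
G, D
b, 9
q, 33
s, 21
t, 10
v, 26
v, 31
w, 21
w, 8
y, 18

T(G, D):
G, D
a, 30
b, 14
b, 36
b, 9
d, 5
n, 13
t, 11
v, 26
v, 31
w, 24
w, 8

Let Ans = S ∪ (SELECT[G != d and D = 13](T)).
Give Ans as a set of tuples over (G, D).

σ[G != d and D = 13]: keep tuples satisfying G != d and D = 13 → {(n, 13)}
Union: {(b, 9), (q, 33), (s, 21), (t, 10), (v, 26), (v, 31), (w, 21), (w, 8), (y, 18)} with {(n, 13)} → {(b, 9), (n, 13), (q, 33), (s, 21), (t, 10), (v, 26), (v, 31), (w, 21), (w, 8), (y, 18)}

{(b, 9), (n, 13), (q, 33), (s, 21), (t, 10), (v, 26), (v, 31), (w, 21), (w, 8), (y, 18)}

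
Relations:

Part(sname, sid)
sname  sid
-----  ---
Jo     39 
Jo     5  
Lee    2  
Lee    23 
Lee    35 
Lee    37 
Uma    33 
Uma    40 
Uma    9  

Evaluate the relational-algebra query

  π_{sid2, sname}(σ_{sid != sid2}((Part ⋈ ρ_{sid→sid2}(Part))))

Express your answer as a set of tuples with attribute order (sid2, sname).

ρ[sid→sid2]: schema becomes (sname, sid2); tuples unchanged.
Natural join on sname: {(Jo, 39, 39), (Jo, 39, 5), (Jo, 5, 39), (Jo, 5, 5), (Lee, 2, 2), (Lee, 2, 23), (Lee, 2, 35), (Lee, 2, 37), (Lee, 23, 2), (Lee, 23, 23), (Lee, 23, 35), (Lee, 23, 37), (Lee, 35, 2), (Lee, 35, 23), (Lee, 35, 35), (Lee, 35, 37), (Lee, 37, 2), (Lee, 37, 23), (Lee, 37, 35), (Lee, 37, 37), (Uma, 33, 33), (Uma, 33, 40), (Uma, 33, 9), (Uma, 40, 33), (Uma, 40, 40), (Uma, 40, 9), (Uma, 9, 33), (Uma, 9, 40), (Uma, 9, 9)}
Apply σ_{sid != sid2}; surviving tuples: {(Jo, 39, 5), (Jo, 5, 39), (Lee, 2, 23), (Lee, 2, 35), (Lee, 2, 37), (Lee, 23, 2), (Lee, 23, 35), (Lee, 23, 37), (Lee, 35, 2), (Lee, 35, 23), (Lee, 35, 37), (Lee, 37, 2), (Lee, 37, 23), (Lee, 37, 35), (Uma, 33, 40), (Uma, 33, 9), (Uma, 40, 33), (Uma, 40, 9), (Uma, 9, 33), (Uma, 9, 40)}
π[sid2, sname]: project onto (sid2, sname) (11 duplicate(s) eliminated) → {(2, Lee), (23, Lee), (33, Uma), (35, Lee), (37, Lee), (39, Jo), (40, Uma), (5, Jo), (9, Uma)}

{(2, Lee), (23, Lee), (33, Uma), (35, Lee), (37, Lee), (39, Jo), (40, Uma), (5, Jo), (9, Uma)}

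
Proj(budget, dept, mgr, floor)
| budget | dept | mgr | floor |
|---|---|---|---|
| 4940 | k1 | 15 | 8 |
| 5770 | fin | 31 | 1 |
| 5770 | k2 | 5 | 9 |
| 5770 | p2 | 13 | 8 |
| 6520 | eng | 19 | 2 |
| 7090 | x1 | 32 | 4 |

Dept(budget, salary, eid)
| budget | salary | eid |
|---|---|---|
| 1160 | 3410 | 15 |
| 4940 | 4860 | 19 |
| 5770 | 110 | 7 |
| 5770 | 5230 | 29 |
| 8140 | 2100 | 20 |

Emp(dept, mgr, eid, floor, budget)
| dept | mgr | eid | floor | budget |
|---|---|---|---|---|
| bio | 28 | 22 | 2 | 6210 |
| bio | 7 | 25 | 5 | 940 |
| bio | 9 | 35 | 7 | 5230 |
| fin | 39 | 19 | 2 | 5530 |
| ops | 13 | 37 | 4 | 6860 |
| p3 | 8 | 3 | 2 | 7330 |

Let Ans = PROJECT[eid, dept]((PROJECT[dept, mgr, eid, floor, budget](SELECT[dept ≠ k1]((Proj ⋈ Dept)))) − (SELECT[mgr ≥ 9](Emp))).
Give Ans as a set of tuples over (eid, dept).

{(29, fin), (29, k2), (29, p2), (7, fin), (7, k2), (7, p2)}

Proj ⋈ Dept (natural join on budget): {(4940, k1, 15, 8, 4860, 19), (5770, fin, 31, 1, 110, 7), (5770, fin, 31, 1, 5230, 29), (5770, k2, 5, 9, 110, 7), (5770, k2, 5, 9, 5230, 29), (5770, p2, 13, 8, 110, 7), (5770, p2, 13, 8, 5230, 29)}
Filtering on dept ≠ k1 leaves {(5770, fin, 31, 1, 110, 7), (5770, fin, 31, 1, 5230, 29), (5770, k2, 5, 9, 110, 7), (5770, k2, 5, 9, 5230, 29), (5770, p2, 13, 8, 110, 7), (5770, p2, 13, 8, 5230, 29)}.
Projecting to dept, mgr, eid, floor, budget: {(fin, 31, 29, 1, 5770), (fin, 31, 7, 1, 5770), (k2, 5, 29, 9, 5770), (k2, 5, 7, 9, 5770), (p2, 13, 29, 8, 5770), (p2, 13, 7, 8, 5770)}
Filtering on mgr ≥ 9 leaves {(bio, 28, 22, 2, 6210), (bio, 9, 35, 7, 5230), (fin, 39, 19, 2, 5530), (ops, 13, 37, 4, 6860)}.
Difference: {(fin, 31, 29, 1, 5770), (fin, 31, 7, 1, 5770), (k2, 5, 29, 9, 5770), (k2, 5, 7, 9, 5770), (p2, 13, 29, 8, 5770), (p2, 13, 7, 8, 5770)} with {(bio, 28, 22, 2, 6210), (bio, 9, 35, 7, 5230), (fin, 39, 19, 2, 5530), (ops, 13, 37, 4, 6860)} → {(fin, 31, 29, 1, 5770), (fin, 31, 7, 1, 5770), (k2, 5, 29, 9, 5770), (k2, 5, 7, 9, 5770), (p2, 13, 29, 8, 5770), (p2, 13, 7, 8, 5770)}
Projecting to eid, dept: {(29, fin), (29, k2), (29, p2), (7, fin), (7, k2), (7, p2)}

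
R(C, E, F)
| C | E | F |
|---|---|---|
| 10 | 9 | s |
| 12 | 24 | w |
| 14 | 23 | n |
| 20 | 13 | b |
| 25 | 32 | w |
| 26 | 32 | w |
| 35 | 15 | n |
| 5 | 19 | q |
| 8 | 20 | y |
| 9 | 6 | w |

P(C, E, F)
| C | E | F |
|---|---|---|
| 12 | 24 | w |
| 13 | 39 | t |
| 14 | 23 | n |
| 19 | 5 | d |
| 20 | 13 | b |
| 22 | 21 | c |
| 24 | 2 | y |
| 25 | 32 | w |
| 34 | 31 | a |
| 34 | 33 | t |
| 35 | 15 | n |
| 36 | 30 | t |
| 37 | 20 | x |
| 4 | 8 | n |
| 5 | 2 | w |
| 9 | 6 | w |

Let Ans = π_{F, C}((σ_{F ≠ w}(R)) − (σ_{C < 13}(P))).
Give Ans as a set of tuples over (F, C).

{(b, 20), (n, 14), (n, 35), (q, 5), (s, 10), (y, 8)}

Filtering on F ≠ w leaves {(10, 9, s), (14, 23, n), (20, 13, b), (35, 15, n), (5, 19, q), (8, 20, y)}.
Filtering on C < 13 leaves {(12, 24, w), (4, 8, n), (5, 2, w), (9, 6, w)}.
Difference: {(10, 9, s), (14, 23, n), (20, 13, b), (35, 15, n), (5, 19, q), (8, 20, y)} with {(12, 24, w), (4, 8, n), (5, 2, w), (9, 6, w)} → {(10, 9, s), (14, 23, n), (20, 13, b), (35, 15, n), (5, 19, q), (8, 20, y)}
π[F, C]: project onto (F, C) → {(b, 20), (n, 14), (n, 35), (q, 5), (s, 10), (y, 8)}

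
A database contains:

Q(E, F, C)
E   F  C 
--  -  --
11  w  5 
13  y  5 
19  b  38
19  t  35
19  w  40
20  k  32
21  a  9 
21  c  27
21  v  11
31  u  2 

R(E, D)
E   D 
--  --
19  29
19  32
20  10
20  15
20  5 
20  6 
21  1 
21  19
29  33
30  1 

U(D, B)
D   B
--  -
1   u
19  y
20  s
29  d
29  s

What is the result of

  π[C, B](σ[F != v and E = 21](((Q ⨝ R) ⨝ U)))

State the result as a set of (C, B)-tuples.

Q ⋈ R (natural join on E): {(19, b, 38, 29), (19, b, 38, 32), (19, t, 35, 29), (19, t, 35, 32), (19, w, 40, 29), (19, w, 40, 32), (20, k, 32, 10), (20, k, 32, 15), (20, k, 32, 5), (20, k, 32, 6), (21, a, 9, 1), (21, a, 9, 19), (21, c, 27, 1), (21, c, 27, 19), (21, v, 11, 1), (21, v, 11, 19)}
(Q ⨝ R) ⋈ U (natural join on D): {(19, b, 38, 29, d), (19, b, 38, 29, s), (19, t, 35, 29, d), (19, t, 35, 29, s), (19, w, 40, 29, d), (19, w, 40, 29, s), (21, a, 9, 1, u), (21, a, 9, 19, y), (21, c, 27, 1, u), (21, c, 27, 19, y), (21, v, 11, 1, u), (21, v, 11, 19, y)}
Apply σ_{F != v and E = 21}; surviving tuples: {(21, a, 9, 1, u), (21, a, 9, 19, y), (21, c, 27, 1, u), (21, c, 27, 19, y)}
π[C, B]: project onto (C, B) → {(27, u), (27, y), (9, u), (9, y)}

{(27, u), (27, y), (9, u), (9, y)}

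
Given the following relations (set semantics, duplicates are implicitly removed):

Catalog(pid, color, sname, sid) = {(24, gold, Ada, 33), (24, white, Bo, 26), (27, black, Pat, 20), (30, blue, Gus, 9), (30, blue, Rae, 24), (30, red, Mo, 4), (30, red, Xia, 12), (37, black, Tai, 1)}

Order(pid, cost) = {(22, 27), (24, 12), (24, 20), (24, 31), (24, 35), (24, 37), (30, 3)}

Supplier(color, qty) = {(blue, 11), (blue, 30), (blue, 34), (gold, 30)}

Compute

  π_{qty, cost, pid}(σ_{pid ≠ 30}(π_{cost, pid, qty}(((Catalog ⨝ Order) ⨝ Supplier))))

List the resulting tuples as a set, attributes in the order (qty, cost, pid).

{(30, 12, 24), (30, 20, 24), (30, 31, 24), (30, 35, 24), (30, 37, 24)}

Catalog ⋈ Order (natural join on pid): {(24, gold, Ada, 33, 12), (24, gold, Ada, 33, 20), (24, gold, Ada, 33, 31), (24, gold, Ada, 33, 35), (24, gold, Ada, 33, 37), (24, white, Bo, 26, 12), (24, white, Bo, 26, 20), (24, white, Bo, 26, 31), (24, white, Bo, 26, 35), (24, white, Bo, 26, 37), (30, blue, Gus, 9, 3), (30, blue, Rae, 24, 3), (30, red, Mo, 4, 3), (30, red, Xia, 12, 3)}
(Catalog ⨝ Order) ⋈ Supplier (natural join on color): {(24, gold, Ada, 33, 12, 30), (24, gold, Ada, 33, 20, 30), (24, gold, Ada, 33, 31, 30), (24, gold, Ada, 33, 35, 30), (24, gold, Ada, 33, 37, 30), (30, blue, Gus, 9, 3, 11), (30, blue, Gus, 9, 3, 30), (30, blue, Gus, 9, 3, 34), (30, blue, Rae, 24, 3, 11), (30, blue, Rae, 24, 3, 30), (30, blue, Rae, 24, 3, 34)}
Keep only column(s) cost, pid, qty (3 duplicate(s) eliminated): {(12, 24, 30), (20, 24, 30), (3, 30, 11), (3, 30, 30), (3, 30, 34), (31, 24, 30), (35, 24, 30), (37, 24, 30)}
Filtering on pid ≠ 30 leaves {(12, 24, 30), (20, 24, 30), (31, 24, 30), (35, 24, 30), (37, 24, 30)}.
Keep only column(s) qty, cost, pid: {(30, 12, 24), (30, 20, 24), (30, 31, 24), (30, 35, 24), (30, 37, 24)}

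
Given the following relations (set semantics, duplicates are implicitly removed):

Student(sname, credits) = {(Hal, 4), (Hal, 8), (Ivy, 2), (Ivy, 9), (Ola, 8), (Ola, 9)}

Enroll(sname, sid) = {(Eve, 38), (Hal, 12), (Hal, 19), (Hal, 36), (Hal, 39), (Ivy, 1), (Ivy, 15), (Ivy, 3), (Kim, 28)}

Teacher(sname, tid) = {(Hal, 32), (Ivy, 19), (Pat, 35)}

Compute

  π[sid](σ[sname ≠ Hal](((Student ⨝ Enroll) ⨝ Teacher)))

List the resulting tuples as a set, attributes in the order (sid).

{1, 15, 3}

Student ⋈ Enroll (natural join on sname): {(Hal, 4, 12), (Hal, 4, 19), (Hal, 4, 36), (Hal, 4, 39), (Hal, 8, 12), (Hal, 8, 19), (Hal, 8, 36), (Hal, 8, 39), (Ivy, 2, 1), (Ivy, 2, 15), (Ivy, 2, 3), (Ivy, 9, 1), (Ivy, 9, 15), (Ivy, 9, 3)}
(Student ⨝ Enroll) ⋈ Teacher (natural join on sname): {(Hal, 4, 12, 32), (Hal, 4, 19, 32), (Hal, 4, 36, 32), (Hal, 4, 39, 32), (Hal, 8, 12, 32), (Hal, 8, 19, 32), (Hal, 8, 36, 32), (Hal, 8, 39, 32), (Ivy, 2, 1, 19), (Ivy, 2, 15, 19), (Ivy, 2, 3, 19), (Ivy, 9, 1, 19), (Ivy, 9, 15, 19), (Ivy, 9, 3, 19)}
Apply σ_{sname ≠ Hal}; surviving tuples: {(Ivy, 2, 1, 19), (Ivy, 2, 15, 19), (Ivy, 2, 3, 19), (Ivy, 9, 1, 19), (Ivy, 9, 15, 19), (Ivy, 9, 3, 19)}
π[sid]: project onto (sid) (3 duplicate(s) eliminated) → {1, 15, 3}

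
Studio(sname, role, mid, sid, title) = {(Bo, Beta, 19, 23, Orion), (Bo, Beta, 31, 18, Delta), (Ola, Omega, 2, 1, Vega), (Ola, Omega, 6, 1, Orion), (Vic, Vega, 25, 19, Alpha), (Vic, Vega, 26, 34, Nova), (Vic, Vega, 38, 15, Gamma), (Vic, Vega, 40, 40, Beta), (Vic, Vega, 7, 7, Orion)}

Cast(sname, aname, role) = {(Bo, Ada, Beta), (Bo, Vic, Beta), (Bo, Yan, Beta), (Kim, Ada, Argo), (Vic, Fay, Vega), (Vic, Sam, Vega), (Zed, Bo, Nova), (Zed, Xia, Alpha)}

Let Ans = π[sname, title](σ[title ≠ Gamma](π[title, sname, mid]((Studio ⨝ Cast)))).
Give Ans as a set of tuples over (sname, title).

{(Bo, Delta), (Bo, Orion), (Vic, Alpha), (Vic, Beta), (Vic, Nova), (Vic, Orion)}

Joining Studio and Cast on sname, role yields {(Bo, Beta, 19, 23, Orion, Ada), (Bo, Beta, 19, 23, Orion, Vic), (Bo, Beta, 19, 23, Orion, Yan), (Bo, Beta, 31, 18, Delta, Ada), (Bo, Beta, 31, 18, Delta, Vic), (Bo, Beta, 31, 18, Delta, Yan), (Vic, Vega, 25, 19, Alpha, Fay), (Vic, Vega, 25, 19, Alpha, Sam), (Vic, Vega, 26, 34, Nova, Fay), (Vic, Vega, 26, 34, Nova, Sam), (Vic, Vega, 38, 15, Gamma, Fay), (Vic, Vega, 38, 15, Gamma, Sam), (Vic, Vega, 40, 40, Beta, Fay), (Vic, Vega, 40, 40, Beta, Sam), (Vic, Vega, 7, 7, Orion, Fay), (Vic, Vega, 7, 7, Orion, Sam)}.
Keep only column(s) title, sname, mid (9 duplicate(s) eliminated): {(Alpha, Vic, 25), (Beta, Vic, 40), (Delta, Bo, 31), (Gamma, Vic, 38), (Nova, Vic, 26), (Orion, Bo, 19), (Orion, Vic, 7)}
Selection title ≠ Gamma: {(Alpha, Vic, 25), (Beta, Vic, 40), (Delta, Bo, 31), (Nova, Vic, 26), (Orion, Bo, 19), (Orion, Vic, 7)}
Keep only column(s) sname, title: {(Bo, Delta), (Bo, Orion), (Vic, Alpha), (Vic, Beta), (Vic, Nova), (Vic, Orion)}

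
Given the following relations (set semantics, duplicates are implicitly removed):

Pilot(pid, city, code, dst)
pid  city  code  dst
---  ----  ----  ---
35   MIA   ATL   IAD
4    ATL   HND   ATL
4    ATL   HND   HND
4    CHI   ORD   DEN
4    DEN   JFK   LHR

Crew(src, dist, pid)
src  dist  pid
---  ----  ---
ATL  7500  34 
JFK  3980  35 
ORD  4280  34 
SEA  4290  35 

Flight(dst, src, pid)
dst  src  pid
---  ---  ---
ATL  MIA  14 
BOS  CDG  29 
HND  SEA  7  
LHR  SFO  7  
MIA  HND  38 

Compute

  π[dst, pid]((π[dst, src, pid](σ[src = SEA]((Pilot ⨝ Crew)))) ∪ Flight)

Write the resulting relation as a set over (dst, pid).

{(ATL, 14), (BOS, 29), (HND, 7), (IAD, 35), (LHR, 7), (MIA, 38)}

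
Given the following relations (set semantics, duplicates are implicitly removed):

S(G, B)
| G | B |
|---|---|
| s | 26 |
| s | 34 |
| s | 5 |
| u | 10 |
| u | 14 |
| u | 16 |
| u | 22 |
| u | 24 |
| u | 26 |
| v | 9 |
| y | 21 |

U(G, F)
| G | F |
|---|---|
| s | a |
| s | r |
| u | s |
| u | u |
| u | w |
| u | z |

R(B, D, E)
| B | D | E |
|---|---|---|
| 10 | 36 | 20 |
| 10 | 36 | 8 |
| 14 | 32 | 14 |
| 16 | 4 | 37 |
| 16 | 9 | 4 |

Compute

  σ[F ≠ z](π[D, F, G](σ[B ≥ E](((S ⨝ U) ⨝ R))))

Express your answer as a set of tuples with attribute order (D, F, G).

{(32, s, u), (32, u, u), (32, w, u), (36, s, u), (36, u, u), (36, w, u), (9, s, u), (9, u, u), (9, w, u)}

S ⋈ U (natural join on G): {(s, 26, a), (s, 26, r), (s, 34, a), (s, 34, r), (s, 5, a), (s, 5, r), (u, 10, s), (u, 10, u), (u, 10, w), (u, 10, z), (u, 14, s), (u, 14, u), (u, 14, w), (u, 14, z), (u, 16, s), (u, 16, u), (u, 16, w), (u, 16, z), (u, 22, s), (u, 22, u), (u, 22, w), (u, 22, z), (u, 24, s), (u, 24, u), (u, 24, w), (u, 24, z), (u, 26, s), (u, 26, u), (u, 26, w), (u, 26, z)}
(S ⨝ U) ⋈ R (natural join on B): {(u, 10, s, 36, 20), (u, 10, s, 36, 8), (u, 10, u, 36, 20), (u, 10, u, 36, 8), (u, 10, w, 36, 20), (u, 10, w, 36, 8), (u, 10, z, 36, 20), (u, 10, z, 36, 8), (u, 14, s, 32, 14), (u, 14, u, 32, 14), (u, 14, w, 32, 14), (u, 14, z, 32, 14), (u, 16, s, 4, 37), (u, 16, s, 9, 4), (u, 16, u, 4, 37), (u, 16, u, 9, 4), (u, 16, w, 4, 37), (u, 16, w, 9, 4), (u, 16, z, 4, 37), (u, 16, z, 9, 4)}
Apply σ_{B ≥ E}; surviving tuples: {(u, 10, s, 36, 8), (u, 10, u, 36, 8), (u, 10, w, 36, 8), (u, 10, z, 36, 8), (u, 14, s, 32, 14), (u, 14, u, 32, 14), (u, 14, w, 32, 14), (u, 14, z, 32, 14), (u, 16, s, 9, 4), (u, 16, u, 9, 4), (u, 16, w, 9, 4), (u, 16, z, 9, 4)}
π[D, F, G]: project onto (D, F, G) → {(32, s, u), (32, u, u), (32, w, u), (32, z, u), (36, s, u), (36, u, u), (36, w, u), (36, z, u), (9, s, u), (9, u, u), (9, w, u), (9, z, u)}
Apply σ_{F ≠ z}; surviving tuples: {(32, s, u), (32, u, u), (32, w, u), (36, s, u), (36, u, u), (36, w, u), (9, s, u), (9, u, u), (9, w, u)}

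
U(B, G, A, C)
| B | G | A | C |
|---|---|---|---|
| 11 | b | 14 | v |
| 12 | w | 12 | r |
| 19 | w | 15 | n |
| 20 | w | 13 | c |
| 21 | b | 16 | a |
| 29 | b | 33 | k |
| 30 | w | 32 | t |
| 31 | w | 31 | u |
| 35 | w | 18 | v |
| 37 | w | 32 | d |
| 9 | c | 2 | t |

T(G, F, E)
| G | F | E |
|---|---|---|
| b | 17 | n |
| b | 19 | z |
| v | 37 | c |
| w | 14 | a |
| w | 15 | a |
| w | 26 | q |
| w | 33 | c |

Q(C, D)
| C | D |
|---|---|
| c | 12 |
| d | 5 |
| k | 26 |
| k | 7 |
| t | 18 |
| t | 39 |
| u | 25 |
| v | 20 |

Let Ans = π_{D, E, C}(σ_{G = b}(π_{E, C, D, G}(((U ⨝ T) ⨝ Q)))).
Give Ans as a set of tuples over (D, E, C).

{(20, n, v), (20, z, v), (26, n, k), (26, z, k), (7, n, k), (7, z, k)}

Joining U and T on G yields {(11, b, 14, v, 17, n), (11, b, 14, v, 19, z), (12, w, 12, r, 14, a), (12, w, 12, r, 15, a), (12, w, 12, r, 26, q), (12, w, 12, r, 33, c), (19, w, 15, n, 14, a), (19, w, 15, n, 15, a), (19, w, 15, n, 26, q), (19, w, 15, n, 33, c), (20, w, 13, c, 14, a), (20, w, 13, c, 15, a), (20, w, 13, c, 26, q), (20, w, 13, c, 33, c), (21, b, 16, a, 17, n), (21, b, 16, a, 19, z), (29, b, 33, k, 17, n), (29, b, 33, k, 19, z), (30, w, 32, t, 14, a), (30, w, 32, t, 15, a), (30, w, 32, t, 26, q), (30, w, 32, t, 33, c), (31, w, 31, u, 14, a), (31, w, 31, u, 15, a), (31, w, 31, u, 26, q), (31, w, 31, u, 33, c), (35, w, 18, v, 14, a), (35, w, 18, v, 15, a), (35, w, 18, v, 26, q), (35, w, 18, v, 33, c), (37, w, 32, d, 14, a), (37, w, 32, d, 15, a), (37, w, 32, d, 26, q), (37, w, 32, d, 33, c)}.
Joining (U ⨝ T) and Q on C yields {(11, b, 14, v, 17, n, 20), (11, b, 14, v, 19, z, 20), (20, w, 13, c, 14, a, 12), (20, w, 13, c, 15, a, 12), (20, w, 13, c, 26, q, 12), (20, w, 13, c, 33, c, 12), (29, b, 33, k, 17, n, 26), (29, b, 33, k, 17, n, 7), (29, b, 33, k, 19, z, 26), (29, b, 33, k, 19, z, 7), (30, w, 32, t, 14, a, 18), (30, w, 32, t, 14, a, 39), (30, w, 32, t, 15, a, 18), (30, w, 32, t, 15, a, 39), (30, w, 32, t, 26, q, 18), (30, w, 32, t, 26, q, 39), (30, w, 32, t, 33, c, 18), (30, w, 32, t, 33, c, 39), (31, w, 31, u, 14, a, 25), (31, w, 31, u, 15, a, 25), (31, w, 31, u, 26, q, 25), (31, w, 31, u, 33, c, 25), (35, w, 18, v, 14, a, 20), (35, w, 18, v, 15, a, 20), (35, w, 18, v, 26, q, 20), (35, w, 18, v, 33, c, 20), (37, w, 32, d, 14, a, 5), (37, w, 32, d, 15, a, 5), (37, w, 32, d, 26, q, 5), (37, w, 32, d, 33, c, 5)}.
Keep only column(s) E, C, D, G (6 duplicate(s) eliminated): {(a, c, 12, w), (a, d, 5, w), (a, t, 18, w), (a, t, 39, w), (a, u, 25, w), (a, v, 20, w), (c, c, 12, w), (c, d, 5, w), (c, t, 18, w), (c, t, 39, w), (c, u, 25, w), (c, v, 20, w), (n, k, 26, b), (n, k, 7, b), (n, v, 20, b), (q, c, 12, w), (q, d, 5, w), (q, t, 18, w), (q, t, 39, w), (q, u, 25, w), (q, v, 20, w), (z, k, 26, b), (z, k, 7, b), (z, v, 20, b)}
σ[G = b]: keep tuples satisfying G = b → {(n, k, 26, b), (n, k, 7, b), (n, v, 20, b), (z, k, 26, b), (z, k, 7, b), (z, v, 20, b)}
Keep only column(s) D, E, C: {(20, n, v), (20, z, v), (26, n, k), (26, z, k), (7, n, k), (7, z, k)}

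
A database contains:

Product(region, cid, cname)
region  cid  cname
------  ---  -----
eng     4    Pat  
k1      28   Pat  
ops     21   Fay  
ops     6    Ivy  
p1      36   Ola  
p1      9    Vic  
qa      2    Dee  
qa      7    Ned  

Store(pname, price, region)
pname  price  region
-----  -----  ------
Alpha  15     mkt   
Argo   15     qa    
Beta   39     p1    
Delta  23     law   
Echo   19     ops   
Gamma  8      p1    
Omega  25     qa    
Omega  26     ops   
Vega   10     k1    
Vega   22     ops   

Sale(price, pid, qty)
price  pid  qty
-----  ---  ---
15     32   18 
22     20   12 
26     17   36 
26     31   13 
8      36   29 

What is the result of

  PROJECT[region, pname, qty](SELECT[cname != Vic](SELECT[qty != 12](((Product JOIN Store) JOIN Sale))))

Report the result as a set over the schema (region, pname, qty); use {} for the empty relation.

{(ops, Omega, 13), (ops, Omega, 36), (p1, Gamma, 29), (qa, Argo, 18)}

Product ⋈ Store (natural join on region): {(k1, 28, Pat, Vega, 10), (ops, 21, Fay, Echo, 19), (ops, 21, Fay, Omega, 26), (ops, 21, Fay, Vega, 22), (ops, 6, Ivy, Echo, 19), (ops, 6, Ivy, Omega, 26), (ops, 6, Ivy, Vega, 22), (p1, 36, Ola, Beta, 39), (p1, 36, Ola, Gamma, 8), (p1, 9, Vic, Beta, 39), (p1, 9, Vic, Gamma, 8), (qa, 2, Dee, Argo, 15), (qa, 2, Dee, Omega, 25), (qa, 7, Ned, Argo, 15), (qa, 7, Ned, Omega, 25)}
(Product JOIN Store) ⋈ Sale (natural join on price): {(ops, 21, Fay, Omega, 26, 17, 36), (ops, 21, Fay, Omega, 26, 31, 13), (ops, 21, Fay, Vega, 22, 20, 12), (ops, 6, Ivy, Omega, 26, 17, 36), (ops, 6, Ivy, Omega, 26, 31, 13), (ops, 6, Ivy, Vega, 22, 20, 12), (p1, 36, Ola, Gamma, 8, 36, 29), (p1, 9, Vic, Gamma, 8, 36, 29), (qa, 2, Dee, Argo, 15, 32, 18), (qa, 7, Ned, Argo, 15, 32, 18)}
Filtering on qty != 12 leaves {(ops, 21, Fay, Omega, 26, 17, 36), (ops, 21, Fay, Omega, 26, 31, 13), (ops, 6, Ivy, Omega, 26, 17, 36), (ops, 6, Ivy, Omega, 26, 31, 13), (p1, 36, Ola, Gamma, 8, 36, 29), (p1, 9, Vic, Gamma, 8, 36, 29), (qa, 2, Dee, Argo, 15, 32, 18), (qa, 7, Ned, Argo, 15, 32, 18)}.
Filtering on cname != Vic leaves {(ops, 21, Fay, Omega, 26, 17, 36), (ops, 21, Fay, Omega, 26, 31, 13), (ops, 6, Ivy, Omega, 26, 17, 36), (ops, 6, Ivy, Omega, 26, 31, 13), (p1, 36, Ola, Gamma, 8, 36, 29), (qa, 2, Dee, Argo, 15, 32, 18), (qa, 7, Ned, Argo, 15, 32, 18)}.
π[region, pname, qty]: project onto (region, pname, qty) (3 duplicate(s) eliminated) → {(ops, Omega, 13), (ops, Omega, 36), (p1, Gamma, 29), (qa, Argo, 18)}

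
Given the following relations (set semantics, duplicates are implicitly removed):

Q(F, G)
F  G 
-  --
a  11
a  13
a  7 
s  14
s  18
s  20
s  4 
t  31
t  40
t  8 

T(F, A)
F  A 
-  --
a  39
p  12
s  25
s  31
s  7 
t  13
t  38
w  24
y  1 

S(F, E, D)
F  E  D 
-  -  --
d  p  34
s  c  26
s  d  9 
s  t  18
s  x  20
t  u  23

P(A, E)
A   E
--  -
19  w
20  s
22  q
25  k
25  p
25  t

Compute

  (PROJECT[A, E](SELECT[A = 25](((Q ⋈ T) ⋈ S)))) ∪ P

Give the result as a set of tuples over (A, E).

Q ⋈ T (natural join on F): {(a, 11, 39), (a, 13, 39), (a, 7, 39), (s, 14, 25), (s, 14, 31), (s, 14, 7), (s, 18, 25), (s, 18, 31), (s, 18, 7), (s, 20, 25), (s, 20, 31), (s, 20, 7), (s, 4, 25), (s, 4, 31), (s, 4, 7), (t, 31, 13), (t, 31, 38), (t, 40, 13), (t, 40, 38), (t, 8, 13), (t, 8, 38)}
(Q ⋈ T) ⋈ S (natural join on F): {(s, 14, 25, c, 26), (s, 14, 25, d, 9), (s, 14, 25, t, 18), (s, 14, 25, x, 20), (s, 14, 31, c, 26), (s, 14, 31, d, 9), (s, 14, 31, t, 18), (s, 14, 31, x, 20), (s, 14, 7, c, 26), (s, 14, 7, d, 9), (s, 14, 7, t, 18), (s, 14, 7, x, 20), (s, 18, 25, c, 26), (s, 18, 25, d, 9), (s, 18, 25, t, 18), (s, 18, 25, x, 20), (s, 18, 31, c, 26), (s, 18, 31, d, 9), (s, 18, 31, t, 18), (s, 18, 31, x, 20), (s, 18, 7, c, 26), (s, 18, 7, d, 9), (s, 18, 7, t, 18), (s, 18, 7, x, 20), (s, 20, 25, c, 26), (s, 20, 25, d, 9), (s, 20, 25, t, 18), (s, 20, 25, x, 20), (s, 20, 31, c, 26), (s, 20, 31, d, 9), (s, 20, 31, t, 18), (s, 20, 31, x, 20), (s, 20, 7, c, 26), (s, 20, 7, d, 9), (s, 20, 7, t, 18), (s, 20, 7, x, 20), (s, 4, 25, c, 26), (s, 4, 25, d, 9), (s, 4, 25, t, 18), (s, 4, 25, x, 20), (s, 4, 31, c, 26), (s, 4, 31, d, 9), (s, 4, 31, t, 18), (s, 4, 31, x, 20), (s, 4, 7, c, 26), (s, 4, 7, d, 9), (s, 4, 7, t, 18), (s, 4, 7, x, 20), (t, 31, 13, u, 23), (t, 31, 38, u, 23), (t, 40, 13, u, 23), (t, 40, 38, u, 23), (t, 8, 13, u, 23), (t, 8, 38, u, 23)}
Filtering on A = 25 leaves {(s, 14, 25, c, 26), (s, 14, 25, d, 9), (s, 14, 25, t, 18), (s, 14, 25, x, 20), (s, 18, 25, c, 26), (s, 18, 25, d, 9), (s, 18, 25, t, 18), (s, 18, 25, x, 20), (s, 20, 25, c, 26), (s, 20, 25, d, 9), (s, 20, 25, t, 18), (s, 20, 25, x, 20), (s, 4, 25, c, 26), (s, 4, 25, d, 9), (s, 4, 25, t, 18), (s, 4, 25, x, 20)}.
Keep only column(s) A, E (12 duplicate(s) eliminated): {(25, c), (25, d), (25, t), (25, x)}
Union: {(25, c), (25, d), (25, t), (25, x)} with {(19, w), (20, s), (22, q), (25, k), (25, p), (25, t)} → {(19, w), (20, s), (22, q), (25, c), (25, d), (25, k), (25, p), (25, t), (25, x)}

{(19, w), (20, s), (22, q), (25, c), (25, d), (25, k), (25, p), (25, t), (25, x)}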